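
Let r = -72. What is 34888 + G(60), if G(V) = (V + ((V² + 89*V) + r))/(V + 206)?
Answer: 4644568/133 ≈ 34922.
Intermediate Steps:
G(V) = (-72 + V² + 90*V)/(206 + V) (G(V) = (V + ((V² + 89*V) - 72))/(V + 206) = (V + (-72 + V² + 89*V))/(206 + V) = (-72 + V² + 90*V)/(206 + V))
34888 + G(60) = 34888 + (-72 + 60² + 90*60)/(206 + 60) = 34888 + (-72 + 3600 + 5400)/266 = 34888 + (1/266)*8928 = 34888 + 4464/133 = 4644568/133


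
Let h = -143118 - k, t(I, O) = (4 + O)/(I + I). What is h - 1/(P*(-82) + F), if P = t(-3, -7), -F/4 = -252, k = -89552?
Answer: -51798323/967 ≈ -53566.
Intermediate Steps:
F = 1008 (F = -4*(-252) = 1008)
t(I, O) = (4 + O)/(2*I) (t(I, O) = (4 + O)/((2*I)) = (4 + O)*(1/(2*I)) = (4 + O)/(2*I))
P = ½ (P = (½)*(4 - 7)/(-3) = (½)*(-⅓)*(-3) = ½ ≈ 0.50000)
h = -53566 (h = -143118 - 1*(-89552) = -143118 + 89552 = -53566)
h - 1/(P*(-82) + F) = -53566 - 1/((½)*(-82) + 1008) = -53566 - 1/(-41 + 1008) = -53566 - 1/967 = -51798323/967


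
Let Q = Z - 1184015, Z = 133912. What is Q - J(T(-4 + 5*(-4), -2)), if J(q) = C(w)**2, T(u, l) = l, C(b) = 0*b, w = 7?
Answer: -1050103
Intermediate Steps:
C(b) = 0
Q = -1050103 (Q = 133912 - 1184015 = -1050103)
J(q) = 0 (J(q) = 0**2 = 0)
Q - J(T(-4 + 5*(-4), -2)) = -1050103 - 1*0 = -1050103 + 0 = -1050103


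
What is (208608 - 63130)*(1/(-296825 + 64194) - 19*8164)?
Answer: -5249543108279166/232631 ≈ -2.2566e+10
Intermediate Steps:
(208608 - 63130)*(1/(-296825 + 64194) - 19*8164) = 145478*(1/(-232631) - 155116) = 145478*(-1/232631 - 155116) = 145478*(-36084790197/232631) = -5249543108279166/232631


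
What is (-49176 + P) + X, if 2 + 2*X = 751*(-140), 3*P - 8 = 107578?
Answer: -65885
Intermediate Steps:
P = 35862 (P = 8/3 + (⅓)*107578 = 8/3 + 107578/3 = 35862)
X = -52571 (X = -1 + (751*(-140))/2 = -1 + (½)*(-105140) = -1 - 52570 = -52571)
(-49176 + P) + X = (-49176 + 35862) - 52571 = -13314 - 52571 = -65885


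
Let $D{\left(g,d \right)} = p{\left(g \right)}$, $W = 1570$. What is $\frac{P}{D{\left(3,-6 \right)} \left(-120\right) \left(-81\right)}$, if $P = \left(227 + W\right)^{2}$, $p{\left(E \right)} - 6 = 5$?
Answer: $\frac{358801}{11880} \approx 30.202$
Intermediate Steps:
$p{\left(E \right)} = 11$ ($p{\left(E \right)} = 6 + 5 = 11$)
$D{\left(g,d \right)} = 11$
$P = 3229209$ ($P = \left(227 + 1570\right)^{2} = 1797^{2} = 3229209$)
$\frac{P}{D{\left(3,-6 \right)} \left(-120\right) \left(-81\right)} = \frac{3229209}{11 \left(-120\right) \left(-81\right)} = \frac{3229209}{\left(-1320\right) \left(-81\right)} = \frac{3229209}{106920} = 3229209 \cdot \frac{1}{106920} = \frac{358801}{11880}$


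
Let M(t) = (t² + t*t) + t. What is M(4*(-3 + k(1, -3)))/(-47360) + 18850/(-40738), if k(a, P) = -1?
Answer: -28529439/60292240 ≈ -0.47319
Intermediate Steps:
M(t) = t + 2*t² (M(t) = (t² + t²) + t = 2*t² + t = t + 2*t²)
M(4*(-3 + k(1, -3)))/(-47360) + 18850/(-40738) = ((4*(-3 - 1))*(1 + 2*(4*(-3 - 1))))/(-47360) + 18850/(-40738) = ((4*(-4))*(1 + 2*(4*(-4))))*(-1/47360) + 18850*(-1/40738) = -16*(1 + 2*(-16))*(-1/47360) - 9425/20369 = -16*(1 - 32)*(-1/47360) - 9425/20369 = -16*(-31)*(-1/47360) - 9425/20369 = 496*(-1/47360) - 9425/20369 = -31/2960 - 9425/20369 = -28529439/60292240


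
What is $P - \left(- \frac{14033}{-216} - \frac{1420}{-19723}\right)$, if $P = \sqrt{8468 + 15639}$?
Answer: $- \frac{277079579}{4260168} + \sqrt{24107} \approx 90.225$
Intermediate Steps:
$P = \sqrt{24107} \approx 155.26$
$P - \left(- \frac{14033}{-216} - \frac{1420}{-19723}\right) = \sqrt{24107} - \left(- \frac{14033}{-216} - \frac{1420}{-19723}\right) = \sqrt{24107} - \left(\left(-14033\right) \left(- \frac{1}{216}\right) - - \frac{1420}{19723}\right) = \sqrt{24107} - \left(\frac{14033}{216} + \frac{1420}{19723}\right) = \sqrt{24107} - \frac{277079579}{4260168} = - \frac{277079579}{4260168} + \sqrt{24107}$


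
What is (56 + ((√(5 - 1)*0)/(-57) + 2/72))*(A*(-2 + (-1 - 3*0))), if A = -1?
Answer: 2017/12 ≈ 168.08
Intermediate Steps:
(56 + ((√(5 - 1)*0)/(-57) + 2/72))*(A*(-2 + (-1 - 3*0))) = (56 + ((√(5 - 1)*0)/(-57) + 2/72))*(-(-2 + (-1 - 3*0))) = (56 + ((√4*0)*(-1/57) + 2*(1/72)))*(-(-2 + (-1 + 0))) = (56 + ((2*0)*(-1/57) + 1/36))*(-(-2 - 1)) = (56 + (0*(-1/57) + 1/36))*(-1*(-3)) = (56 + (0 + 1/36))*3 = (56 + 1/36)*3 = (2017/36)*3 = 2017/12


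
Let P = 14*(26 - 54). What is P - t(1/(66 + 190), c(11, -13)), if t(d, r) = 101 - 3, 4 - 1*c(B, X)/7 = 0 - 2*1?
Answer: -490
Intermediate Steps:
c(B, X) = 42 (c(B, X) = 28 - 7*(0 - 2*1) = 28 - 7*(0 - 2) = 28 - 7*(-2) = 28 + 14 = 42)
P = -392 (P = 14*(-28) = -392)
t(d, r) = 98
P - t(1/(66 + 190), c(11, -13)) = -392 - 1*98 = -392 - 98 = -490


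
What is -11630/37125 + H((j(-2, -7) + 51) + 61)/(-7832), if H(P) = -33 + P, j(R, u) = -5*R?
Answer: -1753/5400 ≈ -0.32463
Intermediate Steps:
-11630/37125 + H((j(-2, -7) + 51) + 61)/(-7832) = -11630/37125 + (-33 + ((-5*(-2) + 51) + 61))/(-7832) = -11630*1/37125 + (-33 + ((10 + 51) + 61))*(-1/7832) = -2326/7425 + (-33 + (61 + 61))*(-1/7832) = -2326/7425 + (-33 + 122)*(-1/7832) = -2326/7425 + 89*(-1/7832) = -2326/7425 - 1/88 = -1753/5400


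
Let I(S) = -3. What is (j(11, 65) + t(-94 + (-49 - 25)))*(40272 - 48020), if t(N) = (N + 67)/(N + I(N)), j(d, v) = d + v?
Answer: -101475556/171 ≈ -5.9342e+5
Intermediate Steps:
t(N) = (67 + N)/(-3 + N) (t(N) = (N + 67)/(N - 3) = (67 + N)/(-3 + N))
(j(11, 65) + t(-94 + (-49 - 25)))*(40272 - 48020) = ((11 + 65) + (67 + (-94 + (-49 - 25)))/(-3 + (-94 + (-49 - 25))))*(40272 - 48020) = (76 + (67 + (-94 - 74))/(-3 + (-94 - 74)))*(-7748) = (76 + (67 - 168)/(-3 - 168))*(-7748) = (76 - 101/(-171))*(-7748) = (76 - 1/171*(-101))*(-7748) = (76 + 101/171)*(-7748) = (13097/171)*(-7748) = -101475556/171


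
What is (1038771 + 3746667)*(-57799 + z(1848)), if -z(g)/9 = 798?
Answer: -310962546678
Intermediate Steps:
z(g) = -7182 (z(g) = -9*798 = -7182)
(1038771 + 3746667)*(-57799 + z(1848)) = (1038771 + 3746667)*(-57799 - 7182) = 4785438*(-64981) = -310962546678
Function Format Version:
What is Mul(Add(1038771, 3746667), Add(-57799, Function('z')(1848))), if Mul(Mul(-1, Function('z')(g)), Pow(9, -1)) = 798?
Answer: -310962546678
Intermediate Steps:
Function('z')(g) = -7182 (Function('z')(g) = Mul(-9, 798) = -7182)
Mul(Add(1038771, 3746667), Add(-57799, Function('z')(1848))) = Mul(Add(1038771, 3746667), Add(-57799, -7182)) = Mul(4785438, -64981) = -310962546678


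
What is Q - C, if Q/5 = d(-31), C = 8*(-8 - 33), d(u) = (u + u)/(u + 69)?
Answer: 6077/19 ≈ 319.84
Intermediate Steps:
d(u) = 2*u/(69 + u) (d(u) = (2*u)/(69 + u) = 2*u/(69 + u))
C = -328 (C = 8*(-41) = -328)
Q = -155/19 (Q = 5*(2*(-31)/(69 - 31)) = 5*(2*(-31)/38) = 5*(2*(-31)*(1/38)) = 5*(-31/19) = -155/19 ≈ -8.1579)
Q - C = -155/19 - 1*(-328) = -155/19 + 328 = 6077/19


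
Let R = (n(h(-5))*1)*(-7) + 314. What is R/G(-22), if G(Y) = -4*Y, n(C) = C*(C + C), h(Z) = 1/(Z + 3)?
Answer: 621/176 ≈ 3.5284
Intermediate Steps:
h(Z) = 1/(3 + Z)
n(C) = 2*C² (n(C) = C*(2*C) = 2*C²)
R = 621/2 (R = ((2*(1/(3 - 5))²)*1)*(-7) + 314 = ((2*(1/(-2))²)*1)*(-7) + 314 = ((2*(-½)²)*1)*(-7) + 314 = ((2*(¼))*1)*(-7) + 314 = ((½)*1)*(-7) + 314 = (½)*(-7) + 314 = -7/2 + 314 = 621/2 ≈ 310.50)
R/G(-22) = 621/(2*((-4*(-22)))) = (621/2)/88 = (621/2)*(1/88) = 621/176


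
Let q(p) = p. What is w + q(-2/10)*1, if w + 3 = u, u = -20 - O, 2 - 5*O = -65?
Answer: -183/5 ≈ -36.600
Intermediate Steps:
O = 67/5 (O = ⅖ - ⅕*(-65) = ⅖ + 13 = 67/5 ≈ 13.400)
u = -167/5 (u = -20 - 1*67/5 = -20 - 67/5 = -167/5 ≈ -33.400)
w = -182/5 (w = -3 - 167/5 = -182/5 ≈ -36.400)
w + q(-2/10)*1 = -182/5 - 2/10*1 = -182/5 - 2*⅒*1 = -182/5 - ⅕*1 = -182/5 - ⅕ = -183/5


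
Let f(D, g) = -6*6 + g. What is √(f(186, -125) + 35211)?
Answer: 5*√1402 ≈ 187.22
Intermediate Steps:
f(D, g) = -36 + g
√(f(186, -125) + 35211) = √((-36 - 125) + 35211) = √(-161 + 35211) = √35050 = 5*√1402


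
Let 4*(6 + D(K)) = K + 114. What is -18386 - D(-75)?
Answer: -73559/4 ≈ -18390.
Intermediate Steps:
D(K) = 45/2 + K/4 (D(K) = -6 + (K + 114)/4 = -6 + (114 + K)/4 = -6 + (57/2 + K/4) = 45/2 + K/4)
-18386 - D(-75) = -18386 - (45/2 + (1/4)*(-75)) = -18386 - (45/2 - 75/4) = -18386 - 1*15/4 = -18386 - 15/4 = -73559/4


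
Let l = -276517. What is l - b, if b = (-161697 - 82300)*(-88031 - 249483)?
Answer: -82352679975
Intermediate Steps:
b = 82352403458 (b = -243997*(-337514) = 82352403458)
l - b = -276517 - 1*82352403458 = -276517 - 82352403458 = -82352679975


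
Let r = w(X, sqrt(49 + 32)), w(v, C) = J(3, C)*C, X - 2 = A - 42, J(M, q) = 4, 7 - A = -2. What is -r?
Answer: -36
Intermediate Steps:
A = 9 (A = 7 - 1*(-2) = 7 + 2 = 9)
X = -31 (X = 2 + (9 - 42) = 2 - 33 = -31)
w(v, C) = 4*C
r = 36 (r = 4*sqrt(49 + 32) = 4*sqrt(81) = 4*9 = 36)
-r = -1*36 = -36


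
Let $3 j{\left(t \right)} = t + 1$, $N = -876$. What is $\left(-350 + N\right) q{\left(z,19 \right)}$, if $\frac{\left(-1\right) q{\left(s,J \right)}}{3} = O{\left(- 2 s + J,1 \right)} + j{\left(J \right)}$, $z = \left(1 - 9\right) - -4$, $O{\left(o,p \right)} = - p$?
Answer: $20842$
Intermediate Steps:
$j{\left(t \right)} = \frac{1}{3} + \frac{t}{3}$ ($j{\left(t \right)} = \frac{t + 1}{3} = \frac{1 + t}{3} = \frac{1}{3} + \frac{t}{3}$)
$z = -4$ ($z = \left(1 - 9\right) + 4 = -8 + 4 = -4$)
$q{\left(s,J \right)} = 2 - J$ ($q{\left(s,J \right)} = - 3 \left(\left(-1\right) 1 + \left(\frac{1}{3} + \frac{J}{3}\right)\right) = - 3 \left(-1 + \left(\frac{1}{3} + \frac{J}{3}\right)\right) = - 3 \left(- \frac{2}{3} + \frac{J}{3}\right) = 2 - J$)
$\left(-350 + N\right) q{\left(z,19 \right)} = \left(-350 - 876\right) \left(2 - 19\right) = - 1226 \left(2 - 19\right) = \left(-1226\right) \left(-17\right) = 20842$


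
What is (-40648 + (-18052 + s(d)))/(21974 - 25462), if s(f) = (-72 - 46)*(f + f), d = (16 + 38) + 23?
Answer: 9609/436 ≈ 22.039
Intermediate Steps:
d = 77 (d = 54 + 23 = 77)
s(f) = -236*f
(-40648 + (-18052 + s(d)))/(21974 - 25462) = (-40648 + (-18052 - 236*77))/(21974 - 25462) = (-40648 + (-18052 - 18172))/(-3488) = (-40648 - 36224)*(-1/3488) = -76872*(-1/3488) = 9609/436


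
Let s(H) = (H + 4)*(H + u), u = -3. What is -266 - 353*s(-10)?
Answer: -27800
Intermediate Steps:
s(H) = (-3 + H)*(4 + H) (s(H) = (H + 4)*(H - 3) = (4 + H)*(-3 + H) = (-3 + H)*(4 + H))
-266 - 353*s(-10) = -266 - 353*(-12 - 10 + (-10)²) = -266 - 353*(-12 - 10 + 100) = -266 - 353*78 = -266 - 27534 = -27800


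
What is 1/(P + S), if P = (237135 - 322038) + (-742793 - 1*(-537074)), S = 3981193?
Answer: 1/3690571 ≈ 2.7096e-7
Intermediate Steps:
P = -290622 (P = -84903 + (-742793 + 537074) = -84903 - 205719 = -290622)
1/(P + S) = 1/(-290622 + 3981193) = 1/3690571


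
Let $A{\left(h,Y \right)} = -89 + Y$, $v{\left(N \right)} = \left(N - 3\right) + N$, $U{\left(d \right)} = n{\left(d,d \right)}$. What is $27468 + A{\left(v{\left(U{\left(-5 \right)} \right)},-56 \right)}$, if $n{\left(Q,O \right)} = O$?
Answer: $27323$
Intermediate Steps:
$U{\left(d \right)} = d$
$v{\left(N \right)} = -3 + 2 N$ ($v{\left(N \right)} = \left(-3 + N\right) + N = -3 + 2 N$)
$27468 + A{\left(v{\left(U{\left(-5 \right)} \right)},-56 \right)} = 27468 - 145 = 27323$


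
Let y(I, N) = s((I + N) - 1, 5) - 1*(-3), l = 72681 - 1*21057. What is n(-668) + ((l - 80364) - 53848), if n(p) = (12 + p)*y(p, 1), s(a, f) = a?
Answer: 353652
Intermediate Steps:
l = 51624 (l = 72681 - 21057 = 51624)
y(I, N) = 2 + I + N (y(I, N) = ((I + N) - 1) - 1*(-3) = (-1 + I + N) + 3 = 2 + I + N)
n(p) = (3 + p)*(12 + p) (n(p) = (12 + p)*(2 + p + 1) = (12 + p)*(3 + p) = (3 + p)*(12 + p))
n(-668) + ((l - 80364) - 53848) = (3 - 668)*(12 - 668) + ((51624 - 80364) - 53848) = -665*(-656) + (-28740 - 53848) = 436240 - 82588 = 353652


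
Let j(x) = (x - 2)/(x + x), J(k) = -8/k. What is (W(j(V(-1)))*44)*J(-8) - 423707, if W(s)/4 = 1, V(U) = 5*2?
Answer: -423531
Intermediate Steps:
V(U) = 10
j(x) = (-2 + x)/(2*x) (j(x) = (-2 + x)/((2*x)) = (-2 + x)*(1/(2*x)) = (-2 + x)/(2*x))
W(s) = 4 (W(s) = 4*1 = 4)
(W(j(V(-1)))*44)*J(-8) - 423707 = (4*44)*(-8/(-8)) - 423707 = 176*(-8*(-⅛)) - 423707 = 176*1 - 423707 = 176 - 423707 = -423531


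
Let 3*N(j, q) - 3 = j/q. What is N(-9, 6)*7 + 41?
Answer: 89/2 ≈ 44.500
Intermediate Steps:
N(j, q) = 1 + j/(3*q) (N(j, q) = 1 + (j/q)/3 = 1 + j/(3*q))
N(-9, 6)*7 + 41 = ((6 + (1/3)*(-9))/6)*7 + 41 = ((6 - 3)/6)*7 + 41 = ((1/6)*3)*7 + 41 = (1/2)*7 + 41 = 7/2 + 41 = 89/2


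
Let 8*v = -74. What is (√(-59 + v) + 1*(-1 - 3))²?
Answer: (8 - I*√273)²/4 ≈ -52.25 - 66.091*I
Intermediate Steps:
v = -37/4 (v = (⅛)*(-74) = -37/4 ≈ -9.2500)
(√(-59 + v) + 1*(-1 - 3))² = (√(-59 - 37/4) + 1*(-1 - 3))² = (√(-273/4) + 1*(-4))² = (I*√273/2 - 4)² = (-4 + I*√273/2)²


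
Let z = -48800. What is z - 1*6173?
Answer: -54973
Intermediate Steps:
z - 1*6173 = -48800 - 1*6173 = -48800 - 6173 = -54973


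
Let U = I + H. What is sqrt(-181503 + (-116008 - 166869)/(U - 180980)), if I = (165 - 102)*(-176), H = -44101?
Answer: I*sqrt(1124823066270330)/78723 ≈ 426.03*I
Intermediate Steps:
I = -11088 (I = 63*(-176) = -11088)
U = -55189 (U = -11088 - 44101 = -55189)
sqrt(-181503 + (-116008 - 166869)/(U - 180980)) = sqrt(-181503 + (-116008 - 166869)/(-55189 - 180980)) = sqrt(-181503 - 282877/(-236169)) = sqrt(-181503 - 282877*(-1/236169)) = sqrt(-181503 + 282877/236169) = sqrt(-42865099130/236169) = I*sqrt(1124823066270330)/78723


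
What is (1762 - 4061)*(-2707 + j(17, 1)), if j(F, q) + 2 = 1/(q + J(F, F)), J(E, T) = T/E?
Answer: 12453683/2 ≈ 6.2268e+6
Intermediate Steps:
j(F, q) = -2 + 1/(1 + q) (j(F, q) = -2 + 1/(q + F/F) = -2 + 1/(q + 1) = -2 + 1/(1 + q))
(1762 - 4061)*(-2707 + j(17, 1)) = (1762 - 4061)*(-2707 + (-1 - 2*1)/(1 + 1)) = -2299*(-2707 + (-1 - 2)/2) = -2299*(-2707 + (½)*(-3)) = -2299*(-2707 - 3/2) = -2299*(-5417/2) = 12453683/2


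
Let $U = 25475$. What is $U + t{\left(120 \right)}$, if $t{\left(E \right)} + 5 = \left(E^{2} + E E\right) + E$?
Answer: $54390$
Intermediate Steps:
$t{\left(E \right)} = -5 + E + 2 E^{2}$ ($t{\left(E \right)} = -5 + \left(\left(E^{2} + E E\right) + E\right) = -5 + \left(\left(E^{2} + E^{2}\right) + E\right) = -5 + \left(2 E^{2} + E\right) = -5 + \left(E + 2 E^{2}\right) = -5 + E + 2 E^{2}$)
$U + t{\left(120 \right)} = 25475 + \left(-5 + 120 + 2 \cdot 120^{2}\right) = 25475 + \left(-5 + 120 + 2 \cdot 14400\right) = 25475 + \left(-5 + 120 + 28800\right) = 25475 + 28915 = 54390$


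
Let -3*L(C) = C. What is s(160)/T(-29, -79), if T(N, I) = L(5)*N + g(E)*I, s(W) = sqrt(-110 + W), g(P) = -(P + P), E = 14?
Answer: 15*sqrt(2)/6781 ≈ 0.0031283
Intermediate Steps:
L(C) = -C/3
g(P) = -2*P
T(N, I) = -28*I - 5*N/3 (T(N, I) = (-1/3*5)*N + (-2*14)*I = -5*N/3 - 28*I = -28*I - 5*N/3)
s(160)/T(-29, -79) = sqrt(-110 + 160)/(-28*(-79) - 5/3*(-29)) = sqrt(50)/(2212 + 145/3) = (5*sqrt(2))/(6781/3) = (5*sqrt(2))*(3/6781) = 15*sqrt(2)/6781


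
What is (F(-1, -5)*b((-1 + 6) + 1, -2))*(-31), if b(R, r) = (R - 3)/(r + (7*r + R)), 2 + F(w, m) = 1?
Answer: -93/10 ≈ -9.3000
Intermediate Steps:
F(w, m) = -1 (F(w, m) = -2 + 1 = -1)
b(R, r) = (-3 + R)/(R + 8*r) (b(R, r) = (-3 + R)/(r + (R + 7*r)) = (-3 + R)/(R + 8*r))
(F(-1, -5)*b((-1 + 6) + 1, -2))*(-31) = -(-3 + ((-1 + 6) + 1))/(((-1 + 6) + 1) + 8*(-2))*(-31) = -(-3 + (5 + 1))/((5 + 1) - 16)*(-31) = -(-3 + 6)/(6 - 16)*(-31) = -3/(-10)*(-31) = -(-1)*3/10*(-31) = -1*(-3/10)*(-31) = (3/10)*(-31) = -93/10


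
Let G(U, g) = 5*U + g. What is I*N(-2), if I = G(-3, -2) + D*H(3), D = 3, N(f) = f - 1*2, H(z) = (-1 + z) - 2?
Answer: 68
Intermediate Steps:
G(U, g) = g + 5*U
H(z) = -3 + z
N(f) = -2 + f (N(f) = f - 2 = -2 + f)
I = -17 (I = (-2 + 5*(-3)) + 3*(-3 + 3) = (-2 - 15) + 3*0 = -17 + 0 = -17)
I*N(-2) = -17*(-2 - 2) = -17*(-4) = 68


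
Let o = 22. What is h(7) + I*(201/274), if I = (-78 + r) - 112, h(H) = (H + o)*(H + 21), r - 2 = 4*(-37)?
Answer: 77476/137 ≈ 565.52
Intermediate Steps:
r = -146 (r = 2 + 4*(-37) = 2 - 148 = -146)
h(H) = (21 + H)*(22 + H) (h(H) = (H + 22)*(H + 21) = (22 + H)*(21 + H) = (21 + H)*(22 + H))
I = -336 (I = (-78 - 146) - 112 = -224 - 112 = -336)
h(7) + I*(201/274) = (462 + 7**2 + 43*7) - 67536/274 = (462 + 49 + 301) - 67536/274 = 812 - 336*201/274 = 812 - 33768/137 = 77476/137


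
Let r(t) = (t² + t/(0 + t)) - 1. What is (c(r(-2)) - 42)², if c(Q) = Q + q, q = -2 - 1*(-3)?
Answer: 1369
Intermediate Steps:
r(t) = t² (r(t) = (t² + t/t) - 1 = (t² + 1) - 1 = (1 + t²) - 1 = t²)
q = 1 (q = -2 + 3 = 1)
c(Q) = 1 + Q (c(Q) = Q + 1 = 1 + Q)
(c(r(-2)) - 42)² = ((1 + (-2)²) - 42)² = ((1 + 4) - 42)² = (5 - 42)² = (-37)² = 1369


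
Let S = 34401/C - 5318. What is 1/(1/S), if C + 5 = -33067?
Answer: -58637099/11024 ≈ -5319.0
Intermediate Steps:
C = -33072 (C = -5 - 33067 = -33072)
S = -58637099/11024 (S = 34401/(-33072) - 5318 = 34401*(-1/33072) - 5318 = -11467/11024 - 5318 = -58637099/11024 ≈ -5319.0)
1/(1/S) = 1/(1/(-58637099/11024)) = 1/(-11024/58637099) = -58637099/11024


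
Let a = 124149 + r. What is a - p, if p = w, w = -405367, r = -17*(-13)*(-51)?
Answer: 518245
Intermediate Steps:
r = -11271 (r = 221*(-51) = -11271)
p = -405367
a = 112878 (a = 124149 - 11271 = 112878)
a - p = 112878 - 1*(-405367) = 112878 + 405367 = 518245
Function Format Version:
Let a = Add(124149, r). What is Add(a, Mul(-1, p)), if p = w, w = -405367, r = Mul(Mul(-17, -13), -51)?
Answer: 518245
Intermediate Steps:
r = -11271 (r = Mul(221, -51) = -11271)
p = -405367
a = 112878 (a = Add(124149, -11271) = 112878)
Add(a, Mul(-1, p)) = Add(112878, Mul(-1, -405367)) = Add(112878, 405367) = 518245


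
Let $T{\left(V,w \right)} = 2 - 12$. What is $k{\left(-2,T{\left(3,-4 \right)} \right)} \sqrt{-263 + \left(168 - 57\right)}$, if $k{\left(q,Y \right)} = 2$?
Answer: $4 i \sqrt{38} \approx 24.658 i$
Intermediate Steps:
$T{\left(V,w \right)} = -10$ ($T{\left(V,w \right)} = 2 - 12 = -10$)
$k{\left(-2,T{\left(3,-4 \right)} \right)} \sqrt{-263 + \left(168 - 57\right)} = 2 \sqrt{-263 + \left(168 - 57\right)} = 2 \sqrt{-263 + 111} = 2 \sqrt{-152} = 2 \cdot 2 i \sqrt{38} = 4 i \sqrt{38}$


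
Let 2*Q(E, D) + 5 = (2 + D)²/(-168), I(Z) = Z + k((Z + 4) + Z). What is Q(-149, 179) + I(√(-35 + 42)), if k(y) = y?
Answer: -32257/336 + 3*√7 ≈ -88.066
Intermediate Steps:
I(Z) = 4 + 3*Z (I(Z) = Z + ((Z + 4) + Z) = Z + ((4 + Z) + Z) = Z + (4 + 2*Z) = 4 + 3*Z)
Q(E, D) = -5/2 - (2 + D)²/336 (Q(E, D) = -5/2 + ((2 + D)²/(-168))/2 = -5/2 + ((2 + D)²*(-1/168))/2 = -5/2 + (-(2 + D)²/168)/2 = -5/2 - (2 + D)²/336)
Q(-149, 179) + I(√(-35 + 42)) = (-5/2 - (2 + 179)²/336) + (4 + 3*√(-35 + 42)) = (-5/2 - 1/336*181²) + (4 + 3*√7) = (-5/2 - 1/336*32761) + (4 + 3*√7) = (-5/2 - 32761/336) + (4 + 3*√7) = -33601/336 + (4 + 3*√7) = -32257/336 + 3*√7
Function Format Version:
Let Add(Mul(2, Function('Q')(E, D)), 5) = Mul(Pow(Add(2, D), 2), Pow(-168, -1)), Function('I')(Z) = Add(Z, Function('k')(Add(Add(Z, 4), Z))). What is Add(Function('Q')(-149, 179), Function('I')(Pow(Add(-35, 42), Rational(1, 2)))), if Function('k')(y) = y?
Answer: Add(Rational(-32257, 336), Mul(3, Pow(7, Rational(1, 2)))) ≈ -88.066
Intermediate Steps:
Function('I')(Z) = Add(4, Mul(3, Z)) (Function('I')(Z) = Add(Z, Add(Add(Z, 4), Z)) = Add(Z, Add(Add(4, Z), Z)) = Add(Z, Add(4, Mul(2, Z))) = Add(4, Mul(3, Z)))
Function('Q')(E, D) = Add(Rational(-5, 2), Mul(Rational(-1, 336), Pow(Add(2, D), 2))) (Function('Q')(E, D) = Add(Rational(-5, 2), Mul(Rational(1, 2), Mul(Pow(Add(2, D), 2), Pow(-168, -1)))) = Add(Rational(-5, 2), Mul(Rational(1, 2), Mul(Pow(Add(2, D), 2), Rational(-1, 168)))) = Add(Rational(-5, 2), Mul(Rational(1, 2), Mul(Rational(-1, 168), Pow(Add(2, D), 2)))) = Add(Rational(-5, 2), Mul(Rational(-1, 336), Pow(Add(2, D), 2))))
Add(Function('Q')(-149, 179), Function('I')(Pow(Add(-35, 42), Rational(1, 2)))) = Add(Add(Rational(-5, 2), Mul(Rational(-1, 336), Pow(Add(2, 179), 2))), Add(4, Mul(3, Pow(Add(-35, 42), Rational(1, 2))))) = Add(Add(Rational(-5, 2), Mul(Rational(-1, 336), Pow(181, 2))), Add(4, Mul(3, Pow(7, Rational(1, 2))))) = Add(Add(Rational(-5, 2), Mul(Rational(-1, 336), 32761)), Add(4, Mul(3, Pow(7, Rational(1, 2))))) = Add(Add(Rational(-5, 2), Rational(-32761, 336)), Add(4, Mul(3, Pow(7, Rational(1, 2))))) = Add(Rational(-33601, 336), Add(4, Mul(3, Pow(7, Rational(1, 2))))) = Add(Rational(-32257, 336), Mul(3, Pow(7, Rational(1, 2))))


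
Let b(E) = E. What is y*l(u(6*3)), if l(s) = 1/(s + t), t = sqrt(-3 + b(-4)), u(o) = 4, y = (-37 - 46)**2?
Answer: 27556/23 - 6889*I*sqrt(7)/23 ≈ 1198.1 - 792.46*I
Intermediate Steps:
y = 6889 (y = (-83)**2 = 6889)
t = I*sqrt(7) (t = sqrt(-3 - 4) = sqrt(-7) = I*sqrt(7) ≈ 2.6458*I)
l(s) = 1/(s + I*sqrt(7))
y*l(u(6*3)) = 6889/(4 + I*sqrt(7))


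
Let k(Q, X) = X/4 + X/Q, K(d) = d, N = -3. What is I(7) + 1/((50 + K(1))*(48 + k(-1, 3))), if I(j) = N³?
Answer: -251987/9333 ≈ -27.000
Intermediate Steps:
k(Q, X) = X/4 + X/Q (k(Q, X) = X*(¼) + X/Q = X/4 + X/Q)
I(j) = -27 (I(j) = (-3)³ = -27)
I(7) + 1/((50 + K(1))*(48 + k(-1, 3))) = -27 + 1/((50 + 1)*(48 + ((¼)*3 + 3/(-1)))) = -27 + 1/(51*(48 + (¾ + 3*(-1)))) = -27 + 1/(51*(48 + (¾ - 3))) = -27 + 1/(51*(48 - 9/4)) = -27 + 1/(51*(183/4)) = -27 + (1/51)*(4/183) = -27 + 4/9333 = -251987/9333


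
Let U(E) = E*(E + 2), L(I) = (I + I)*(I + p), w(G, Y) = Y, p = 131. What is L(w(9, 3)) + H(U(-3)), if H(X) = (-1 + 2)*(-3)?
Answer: 801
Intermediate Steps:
L(I) = 2*I*(131 + I) (L(I) = (I + I)*(I + 131) = (2*I)*(131 + I) = 2*I*(131 + I))
U(E) = E*(2 + E)
H(X) = -3 (H(X) = 1*(-3) = -3)
L(w(9, 3)) + H(U(-3)) = 2*3*(131 + 3) - 3 = 2*3*134 - 3 = 804 - 3 = 801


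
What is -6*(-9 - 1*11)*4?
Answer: 480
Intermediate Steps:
-6*(-9 - 1*11)*4 = -6*(-9 - 11)*4 = -6*(-20)*4 = 120*4 = 480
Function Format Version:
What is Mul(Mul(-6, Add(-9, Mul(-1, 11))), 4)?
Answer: 480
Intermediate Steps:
Mul(Mul(-6, Add(-9, Mul(-1, 11))), 4) = Mul(Mul(-6, Add(-9, -11)), 4) = Mul(Mul(-6, -20), 4) = Mul(120, 4) = 480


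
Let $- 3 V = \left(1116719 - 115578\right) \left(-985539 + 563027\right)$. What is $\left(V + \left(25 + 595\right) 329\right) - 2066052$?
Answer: $\frac{422988499976}{3} \approx 1.41 \cdot 10^{11}$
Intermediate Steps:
$V = \frac{422994086192}{3}$ ($V = - \frac{\left(1116719 - 115578\right) \left(-985539 + 563027\right)}{3} = - \frac{1001141 \left(-422512\right)}{3} = \left(- \frac{1}{3}\right) \left(-422994086192\right) = \frac{422994086192}{3} \approx 1.41 \cdot 10^{11}$)
$\left(V + \left(25 + 595\right) 329\right) - 2066052 = \left(\frac{422994086192}{3} + \left(25 + 595\right) 329\right) - 2066052 = \left(\frac{422994086192}{3} + 620 \cdot 329\right) - 2066052 = \left(\frac{422994086192}{3} + 203980\right) - 2066052 = \frac{422994698132}{3} - 2066052 = \frac{422988499976}{3}$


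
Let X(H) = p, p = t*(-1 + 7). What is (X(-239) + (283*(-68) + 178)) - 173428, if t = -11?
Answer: -192560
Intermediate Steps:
p = -66 (p = -11*(-1 + 7) = -11*6 = -66)
X(H) = -66
(X(-239) + (283*(-68) + 178)) - 173428 = (-66 + (283*(-68) + 178)) - 173428 = (-66 + (-19244 + 178)) - 173428 = (-66 - 19066) - 173428 = -19132 - 173428 = -192560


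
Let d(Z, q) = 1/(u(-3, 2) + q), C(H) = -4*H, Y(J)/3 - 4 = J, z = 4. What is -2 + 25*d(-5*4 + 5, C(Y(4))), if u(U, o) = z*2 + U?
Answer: -207/91 ≈ -2.2747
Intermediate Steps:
u(U, o) = 8 + U (u(U, o) = 4*2 + U = 8 + U)
Y(J) = 12 + 3*J
d(Z, q) = 1/(5 + q) (d(Z, q) = 1/((8 - 3) + q) = 1/(5 + q))
-2 + 25*d(-5*4 + 5, C(Y(4))) = -2 + 25/(5 - 4*(12 + 3*4)) = -2 + 25/(5 - 4*(12 + 12)) = -2 + 25/(5 - 4*24) = -2 + 25/(5 - 96) = -2 + 25/(-91) = -2 + 25*(-1/91) = -2 - 25/91 = -207/91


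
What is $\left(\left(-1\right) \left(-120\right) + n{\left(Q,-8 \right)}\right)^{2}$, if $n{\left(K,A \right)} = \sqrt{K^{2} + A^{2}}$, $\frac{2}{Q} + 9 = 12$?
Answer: $\frac{130180}{9} + 160 \sqrt{145} \approx 16391.0$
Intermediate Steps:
$Q = \frac{2}{3}$ ($Q = \frac{2}{-9 + 12} = \frac{2}{3} \approx 0.66667$)
$n{\left(K,A \right)} = \sqrt{A^{2} + K^{2}}$
$\left(\left(-1\right) \left(-120\right) + n{\left(Q,-8 \right)}\right)^{2} = \left(\left(-1\right) \left(-120\right) + \sqrt{\left(-8\right)^{2} + \left(\frac{2}{3}\right)^{2}}\right)^{2} = \left(120 + \sqrt{64 + \frac{4}{9}}\right)^{2} = \left(120 + \sqrt{\frac{580}{9}}\right)^{2} = \left(120 + \frac{2 \sqrt{145}}{3}\right)^{2}$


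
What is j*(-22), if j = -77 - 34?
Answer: 2442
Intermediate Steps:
j = -111
j*(-22) = -111*(-22) = 2442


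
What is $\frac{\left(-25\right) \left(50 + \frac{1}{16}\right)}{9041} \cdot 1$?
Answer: $- \frac{20025}{144656} \approx -0.13843$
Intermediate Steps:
$\frac{\left(-25\right) \left(50 + \frac{1}{16}\right)}{9041} \cdot 1 = - 25 \left(50 + \frac{1}{16}\right) \frac{1}{9041} \cdot 1 = \left(-25\right) \frac{801}{16} \cdot \frac{1}{9041} \cdot 1 = \left(- \frac{20025}{16}\right) \frac{1}{9041} \cdot 1 = \left(- \frac{20025}{144656}\right) 1 = - \frac{20025}{144656}$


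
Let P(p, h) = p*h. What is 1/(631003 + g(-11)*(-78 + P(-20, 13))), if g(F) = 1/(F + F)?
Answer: 11/6941202 ≈ 1.5847e-6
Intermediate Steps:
g(F) = 1/(2*F)
P(p, h) = h*p
1/(631003 + g(-11)*(-78 + P(-20, 13))) = 1/(631003 + ((1/2)/(-11))*(-78 + 13*(-20))) = 1/(631003 + ((1/2)*(-1/11))*(-78 - 260)) = 1/(631003 - 1/22*(-338)) = 1/(631003 + 169/11) = 1/(6941202/11) = 11/6941202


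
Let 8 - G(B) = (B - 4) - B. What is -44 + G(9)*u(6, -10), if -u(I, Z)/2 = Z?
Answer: 196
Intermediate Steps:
u(I, Z) = -2*Z
G(B) = 12 (G(B) = 8 - ((B - 4) - B) = 8 - ((-4 + B) - B) = 8 - 1*(-4) = 8 + 4 = 12)
-44 + G(9)*u(6, -10) = -44 + 12*(-2*(-10)) = -44 + 12*20 = -44 + 240 = 196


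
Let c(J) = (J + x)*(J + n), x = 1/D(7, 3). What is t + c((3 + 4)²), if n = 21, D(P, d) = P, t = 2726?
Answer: 6166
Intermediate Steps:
x = ⅐ (x = 1/7 = ⅐ ≈ 0.14286)
c(J) = (21 + J)*(⅐ + J) (c(J) = (J + ⅐)*(J + 21) = (⅐ + J)*(21 + J) = (21 + J)*(⅐ + J))
t + c((3 + 4)²) = 2726 + (3 + ((3 + 4)²)² + 148*(3 + 4)²/7) = 2726 + (3 + (7²)² + (148/7)*7²) = 2726 + (3 + 49² + (148/7)*49) = 2726 + (3 + 2401 + 1036) = 2726 + 3440 = 6166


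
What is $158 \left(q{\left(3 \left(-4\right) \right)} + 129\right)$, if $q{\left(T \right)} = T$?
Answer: $18486$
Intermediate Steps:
$158 \left(q{\left(3 \left(-4\right) \right)} + 129\right) = 158 \left(3 \left(-4\right) + 129\right) = 158 \left(-12 + 129\right) = 158 \cdot 117 = 18486$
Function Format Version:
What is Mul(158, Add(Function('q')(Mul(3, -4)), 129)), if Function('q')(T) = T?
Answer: 18486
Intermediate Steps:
Mul(158, Add(Function('q')(Mul(3, -4)), 129)) = Mul(158, Add(Mul(3, -4), 129)) = Mul(158, Add(-12, 129)) = Mul(158, 117) = 18486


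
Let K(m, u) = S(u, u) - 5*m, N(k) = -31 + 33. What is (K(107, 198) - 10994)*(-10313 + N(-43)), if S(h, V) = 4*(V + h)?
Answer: 102542895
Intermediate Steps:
N(k) = 2
S(h, V) = 4*V + 4*h
K(m, u) = -5*m + 8*u (K(m, u) = (4*u + 4*u) - 5*m = 8*u - 5*m = -5*m + 8*u)
(K(107, 198) - 10994)*(-10313 + N(-43)) = ((-5*107 + 8*198) - 10994)*(-10313 + 2) = ((-535 + 1584) - 10994)*(-10311) = (1049 - 10994)*(-10311) = -9945*(-10311) = 102542895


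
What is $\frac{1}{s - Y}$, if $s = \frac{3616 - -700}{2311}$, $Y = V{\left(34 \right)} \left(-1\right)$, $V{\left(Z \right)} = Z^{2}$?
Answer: $\frac{2311}{2675832} \approx 0.00086366$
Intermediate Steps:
$Y = -1156$ ($Y = 34^{2} \left(-1\right) = 1156 \left(-1\right) = -1156$)
$s = \frac{4316}{2311}$ ($s = \left(3616 + 700\right) \frac{1}{2311} = 4316 \cdot \frac{1}{2311} = \frac{4316}{2311} \approx 1.8676$)
$\frac{1}{s - Y} = \frac{1}{\frac{4316}{2311} - -1156} = \frac{1}{\frac{4316}{2311} + 1156} = \frac{1}{\frac{2675832}{2311}} = \frac{2311}{2675832}$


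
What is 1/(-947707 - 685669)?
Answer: -1/1633376 ≈ -6.1223e-7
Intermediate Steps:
1/(-947707 - 685669) = 1/(-1633376) = -1/1633376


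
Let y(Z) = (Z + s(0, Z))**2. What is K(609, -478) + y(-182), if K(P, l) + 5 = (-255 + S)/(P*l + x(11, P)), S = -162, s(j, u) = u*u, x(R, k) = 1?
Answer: 315895632180676/291101 ≈ 1.0852e+9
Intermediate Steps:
s(j, u) = u**2
y(Z) = (Z + Z**2)**2
K(P, l) = -5 - 417/(1 + P*l) (K(P, l) = -5 + (-255 - 162)/(P*l + 1) = -5 - 417/(1 + P*l))
K(609, -478) + y(-182) = (-422 - 5*609*(-478))/(1 + 609*(-478)) + (-182)**2*(1 - 182)**2 = (-422 + 1455510)/(1 - 291102) + 33124*(-181)**2 = 1455088/(-291101) + 33124*32761 = -1/291101*1455088 + 1085175364 = -1455088/291101 + 1085175364 = 315895632180676/291101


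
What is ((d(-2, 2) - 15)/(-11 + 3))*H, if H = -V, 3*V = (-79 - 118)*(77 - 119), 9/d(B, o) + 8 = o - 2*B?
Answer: -53781/8 ≈ -6722.6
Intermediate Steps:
d(B, o) = 9/(-8 + o - 2*B) (d(B, o) = 9/(-8 + (o - 2*B)) = 9/(-8 + o - 2*B))
V = 2758 (V = ((-79 - 118)*(77 - 119))/3 = (-197*(-42))/3 = (⅓)*8274 = 2758)
H = -2758 (H = -1*2758 = -2758)
((d(-2, 2) - 15)/(-11 + 3))*H = ((9/(-8 + 2 - 2*(-2)) - 15)/(-11 + 3))*(-2758) = ((9/(-8 + 2 + 4) - 15)/(-8))*(-2758) = ((9/(-2) - 15)*(-⅛))*(-2758) = ((9*(-½) - 15)*(-⅛))*(-2758) = ((-9/2 - 15)*(-⅛))*(-2758) = -39/2*(-⅛)*(-2758) = (39/16)*(-2758) = -53781/8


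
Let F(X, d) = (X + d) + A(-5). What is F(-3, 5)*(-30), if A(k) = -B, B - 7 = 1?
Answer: 180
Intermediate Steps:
B = 8 (B = 7 + 1 = 8)
A(k) = -8 (A(k) = -1*8 = -8)
F(X, d) = -8 + X + d (F(X, d) = (X + d) - 8 = -8 + X + d)
F(-3, 5)*(-30) = (-8 - 3 + 5)*(-30) = -6*(-30) = 180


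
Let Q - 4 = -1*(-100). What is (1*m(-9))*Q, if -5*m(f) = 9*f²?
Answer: -75816/5 ≈ -15163.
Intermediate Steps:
Q = 104 (Q = 4 - 1*(-100) = 4 + 100 = 104)
m(f) = -9*f²/5
(1*m(-9))*Q = (1*(-9/5*(-9)²))*104 = (1*(-9/5*81))*104 = (1*(-729/5))*104 = -729/5*104 = -75816/5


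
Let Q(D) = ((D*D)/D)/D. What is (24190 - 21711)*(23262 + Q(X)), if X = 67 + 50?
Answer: 57668977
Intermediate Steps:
X = 117
Q(D) = 1 (Q(D) = (D**2/D)/D = D/D = 1)
(24190 - 21711)*(23262 + Q(X)) = (24190 - 21711)*(23262 + 1) = 2479*23263 = 57668977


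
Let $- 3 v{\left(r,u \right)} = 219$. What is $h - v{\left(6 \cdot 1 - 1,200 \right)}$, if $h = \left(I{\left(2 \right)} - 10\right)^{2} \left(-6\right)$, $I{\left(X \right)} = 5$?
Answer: $-77$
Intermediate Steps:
$v{\left(r,u \right)} = -73$ ($v{\left(r,u \right)} = \left(- \frac{1}{3}\right) 219 = -73$)
$h = -150$ ($h = \left(5 - 10\right)^{2} \left(-6\right) = \left(-5\right)^{2} \left(-6\right) = 25 \left(-6\right) = -150$)
$h - v{\left(6 \cdot 1 - 1,200 \right)} = -150 - -73 = -150 + 73 = -77$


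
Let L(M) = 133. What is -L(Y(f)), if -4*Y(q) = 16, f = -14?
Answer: -133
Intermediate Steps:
Y(q) = -4 (Y(q) = -¼*16 = -4)
-L(Y(f)) = -1*133 = -133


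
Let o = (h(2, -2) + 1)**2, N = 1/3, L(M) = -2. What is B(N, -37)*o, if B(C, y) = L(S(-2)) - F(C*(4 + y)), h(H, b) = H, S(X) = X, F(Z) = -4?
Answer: 18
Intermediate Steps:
N = 1/3 ≈ 0.33333
B(C, y) = 2 (B(C, y) = -2 - 1*(-4) = -2 + 4 = 2)
o = 9 (o = (2 + 1)**2 = 3**2 = 9)
B(N, -37)*o = 2*9 = 18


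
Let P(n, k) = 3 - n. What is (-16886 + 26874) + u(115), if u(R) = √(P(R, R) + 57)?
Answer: 9988 + I*√55 ≈ 9988.0 + 7.4162*I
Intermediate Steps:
u(R) = √(60 - R) (u(R) = √((3 - R) + 57) = √(60 - R))
(-16886 + 26874) + u(115) = (-16886 + 26874) + √(60 - 1*115) = 9988 + √(60 - 115) = 9988 + √(-55) = 9988 + I*√55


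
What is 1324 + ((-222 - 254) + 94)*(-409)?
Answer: 157562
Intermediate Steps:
1324 + ((-222 - 254) + 94)*(-409) = 1324 + (-476 + 94)*(-409) = 1324 - 382*(-409) = 1324 + 156238 = 157562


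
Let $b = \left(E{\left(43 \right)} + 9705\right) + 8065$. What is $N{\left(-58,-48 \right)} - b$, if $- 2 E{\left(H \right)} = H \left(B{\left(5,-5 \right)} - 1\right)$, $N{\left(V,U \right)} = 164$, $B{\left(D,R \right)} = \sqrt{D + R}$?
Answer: $- \frac{35255}{2} \approx -17628.0$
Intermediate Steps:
$E{\left(H \right)} = \frac{H}{2}$ ($E{\left(H \right)} = - \frac{H \left(\sqrt{5 - 5} - 1\right)}{2} = - \frac{H \left(\sqrt{0} - 1\right)}{2} = - \frac{H \left(0 - 1\right)}{2} = - \frac{H \left(-1\right)}{2} = - \frac{\left(-1\right) H}{2} = \frac{H}{2}$)
$b = \frac{35583}{2}$ ($b = \left(\frac{1}{2} \cdot 43 + 9705\right) + 8065 = \left(\frac{43}{2} + 9705\right) + 8065 = \frac{19453}{2} + 8065 = \frac{35583}{2} \approx 17792.0$)
$N{\left(-58,-48 \right)} - b = 164 - \frac{35583}{2} = - \frac{35255}{2}$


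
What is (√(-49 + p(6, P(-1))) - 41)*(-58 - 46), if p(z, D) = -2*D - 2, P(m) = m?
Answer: 4264 - 728*I ≈ 4264.0 - 728.0*I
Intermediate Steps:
p(z, D) = -2 - 2*D
(√(-49 + p(6, P(-1))) - 41)*(-58 - 46) = (√(-49 + (-2 - 2*(-1))) - 41)*(-58 - 46) = (√(-49 + (-2 + 2)) - 41)*(-104) = (√(-49 + 0) - 41)*(-104) = (√(-49) - 41)*(-104) = (7*I - 41)*(-104) = (-41 + 7*I)*(-104) = 4264 - 728*I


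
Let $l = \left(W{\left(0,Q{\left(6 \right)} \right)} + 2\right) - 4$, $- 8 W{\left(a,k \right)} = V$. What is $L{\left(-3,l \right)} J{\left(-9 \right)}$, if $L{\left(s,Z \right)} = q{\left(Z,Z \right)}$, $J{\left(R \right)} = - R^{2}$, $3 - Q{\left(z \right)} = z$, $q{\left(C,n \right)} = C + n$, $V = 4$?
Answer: $405$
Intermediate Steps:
$Q{\left(z \right)} = 3 - z$
$W{\left(a,k \right)} = - \frac{1}{2}$ ($W{\left(a,k \right)} = \left(- \frac{1}{8}\right) 4 = - \frac{1}{2}$)
$l = - \frac{5}{2}$ ($l = \left(- \frac{1}{2} + 2\right) - 4 = \frac{3}{2} - 4 = - \frac{5}{2} \approx -2.5$)
$L{\left(s,Z \right)} = 2 Z$ ($L{\left(s,Z \right)} = Z + Z = 2 Z$)
$L{\left(-3,l \right)} J{\left(-9 \right)} = 2 \left(- \frac{5}{2}\right) \left(- \left(-9\right)^{2}\right) = - 5 \left(\left(-1\right) 81\right) = \left(-5\right) \left(-81\right) = 405$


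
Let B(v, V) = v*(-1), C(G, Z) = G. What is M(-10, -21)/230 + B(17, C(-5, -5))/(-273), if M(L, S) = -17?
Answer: -731/62790 ≈ -0.011642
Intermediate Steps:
B(v, V) = -v
M(-10, -21)/230 + B(17, C(-5, -5))/(-273) = -17/230 - 1*17/(-273) = -17*1/230 - 17*(-1/273) = -17/230 + 17/273 = -731/62790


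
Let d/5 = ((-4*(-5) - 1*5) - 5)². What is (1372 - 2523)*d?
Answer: -575500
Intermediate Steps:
d = 500 (d = 5*((-4*(-5) - 1*5) - 5)² = 5*((20 - 5) - 5)² = 5*(15 - 5)² = 5*10² = 5*100 = 500)
(1372 - 2523)*d = (1372 - 2523)*500 = -1151*500 = -575500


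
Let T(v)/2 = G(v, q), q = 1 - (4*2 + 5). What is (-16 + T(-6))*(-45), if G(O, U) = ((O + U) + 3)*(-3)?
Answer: -3330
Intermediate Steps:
q = -12 (q = 1 - (8 + 5) = 1 - 1*13 = 1 - 13 = -12)
G(O, U) = -9 - 3*O - 3*U (G(O, U) = (3 + O + U)*(-3) = -9 - 3*O - 3*U)
T(v) = 54 - 6*v (T(v) = 2*(-9 - 3*v - 3*(-12)) = 2*(-9 - 3*v + 36) = 2*(27 - 3*v) = 54 - 6*v)
(-16 + T(-6))*(-45) = (-16 + (54 - 6*(-6)))*(-45) = (-16 + (54 + 36))*(-45) = (-16 + 90)*(-45) = 74*(-45) = -3330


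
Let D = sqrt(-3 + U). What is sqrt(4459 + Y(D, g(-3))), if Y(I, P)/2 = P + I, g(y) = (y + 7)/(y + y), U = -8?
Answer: sqrt(40119 + 18*I*sqrt(11))/3 ≈ 66.766 + 0.049676*I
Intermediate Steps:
D = I*sqrt(11) (D = sqrt(-3 - 8) = sqrt(-11) = I*sqrt(11) ≈ 3.3166*I)
g(y) = (7 + y)/(2*y) (g(y) = (7 + y)/((2*y)) = (7 + y)*(1/(2*y)) = (7 + y)/(2*y))
Y(I, P) = 2*I + 2*P (Y(I, P) = 2*(P + I) = 2*(I + P) = 2*I + 2*P)
sqrt(4459 + Y(D, g(-3))) = sqrt(4459 + (2*(I*sqrt(11)) + 2*((1/2)*(7 - 3)/(-3)))) = sqrt(4459 + (2*I*sqrt(11) + 2*((1/2)*(-1/3)*4))) = sqrt(4459 + (2*I*sqrt(11) + 2*(-2/3))) = sqrt(4459 + (2*I*sqrt(11) - 4/3)) = sqrt(4459 + (-4/3 + 2*I*sqrt(11))) = sqrt(13373/3 + 2*I*sqrt(11))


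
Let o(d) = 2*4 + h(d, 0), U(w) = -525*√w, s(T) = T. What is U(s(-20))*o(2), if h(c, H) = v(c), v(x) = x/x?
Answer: -9450*I*√5 ≈ -21131.0*I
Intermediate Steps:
v(x) = 1
h(c, H) = 1
o(d) = 9 (o(d) = 2*4 + 1 = 8 + 1 = 9)
U(s(-20))*o(2) = -1050*I*√5*9 = -9450*I*√5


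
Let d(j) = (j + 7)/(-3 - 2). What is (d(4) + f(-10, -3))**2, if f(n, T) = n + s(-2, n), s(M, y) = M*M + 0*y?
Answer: 1681/25 ≈ 67.240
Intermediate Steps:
s(M, y) = M**2 (s(M, y) = M**2 + 0 = M**2)
d(j) = -7/5 - j/5 (d(j) = (7 + j)/(-5) = (7 + j)*(-1/5) = -7/5 - j/5)
f(n, T) = 4 + n (f(n, T) = n + (-2)**2 = n + 4 = 4 + n)
(d(4) + f(-10, -3))**2 = ((-7/5 - 1/5*4) + (4 - 10))**2 = ((-7/5 - 4/5) - 6)**2 = (-11/5 - 6)**2 = (-41/5)**2 = 1681/25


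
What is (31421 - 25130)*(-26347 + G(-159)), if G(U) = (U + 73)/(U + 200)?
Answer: -6796249083/41 ≈ -1.6576e+8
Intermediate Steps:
G(U) = (73 + U)/(200 + U)
(31421 - 25130)*(-26347 + G(-159)) = (31421 - 25130)*(-26347 + (73 - 159)/(200 - 159)) = 6291*(-26347 - 86/41) = 6291*(-1080313/41) = -6796249083/41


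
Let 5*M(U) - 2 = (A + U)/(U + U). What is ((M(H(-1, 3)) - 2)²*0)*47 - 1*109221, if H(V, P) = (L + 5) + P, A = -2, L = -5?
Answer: -109221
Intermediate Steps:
H(V, P) = P (H(V, P) = (-5 + 5) + P = 0 + P = P)
M(U) = ⅖ + (-2 + U)/(10*U) (M(U) = ⅖ + ((-2 + U)/(U + U))/5 = ⅖ + ((-2 + U)/((2*U)))/5 = ⅖ + ((-2 + U)*(1/(2*U)))/5 = ⅖ + ((-2 + U)/(2*U))/5 = ⅖ + (-2 + U)/(10*U))
((M(H(-1, 3)) - 2)²*0)*47 - 1*109221 = (((⅒)*(-2 + 5*3)/3 - 2)²*0)*47 - 1*109221 = (((⅒)*(⅓)*(-2 + 15) - 2)²*0)*47 - 109221 = (((⅒)*(⅓)*13 - 2)²*0)*47 - 109221 = ((13/30 - 2)²*0)*47 - 109221 = ((-47/30)²*0)*47 - 109221 = ((2209/900)*0)*47 - 109221 = 0*47 - 109221 = 0 - 109221 = -109221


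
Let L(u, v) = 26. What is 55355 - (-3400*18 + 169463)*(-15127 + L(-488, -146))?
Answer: 1634934918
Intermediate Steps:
55355 - (-3400*18 + 169463)*(-15127 + L(-488, -146)) = 55355 - (-3400*18 + 169463)*(-15127 + 26) = 55355 - (-61200 + 169463)*(-15101) = 55355 - 108263*(-15101) = 55355 - 1*(-1634879563) = 55355 + 1634879563 = 1634934918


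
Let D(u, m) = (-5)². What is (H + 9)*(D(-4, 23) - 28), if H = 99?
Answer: -324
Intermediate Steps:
D(u, m) = 25
(H + 9)*(D(-4, 23) - 28) = (99 + 9)*(25 - 28) = 108*(-3) = -324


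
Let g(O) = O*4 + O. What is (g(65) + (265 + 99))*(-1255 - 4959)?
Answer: -4281446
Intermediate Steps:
g(O) = 5*O (g(O) = 4*O + O = 5*O)
(g(65) + (265 + 99))*(-1255 - 4959) = (5*65 + (265 + 99))*(-1255 - 4959) = (325 + 364)*(-6214) = 689*(-6214) = -4281446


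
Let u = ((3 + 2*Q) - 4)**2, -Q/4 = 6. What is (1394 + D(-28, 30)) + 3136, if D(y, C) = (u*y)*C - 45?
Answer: -2012355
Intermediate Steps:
Q = -24 (Q = -4*6 = -24)
u = 2401 (u = ((3 + 2*(-24)) - 4)**2 = ((3 - 48) - 4)**2 = (-45 - 4)**2 = (-49)**2 = 2401)
D(y, C) = -45 + 2401*C*y (D(y, C) = (2401*y)*C - 45 = 2401*C*y - 45 = -45 + 2401*C*y)
(1394 + D(-28, 30)) + 3136 = (1394 + (-45 + 2401*30*(-28))) + 3136 = (1394 + (-45 - 2016840)) + 3136 = (1394 - 2016885) + 3136 = -2015491 + 3136 = -2012355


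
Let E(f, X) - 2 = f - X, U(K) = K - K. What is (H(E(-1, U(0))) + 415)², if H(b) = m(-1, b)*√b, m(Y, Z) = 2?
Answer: 173889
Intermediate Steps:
U(K) = 0
E(f, X) = 2 + f - X (E(f, X) = 2 + (f - X) = 2 + f - X)
H(b) = 2*√b
(H(E(-1, U(0))) + 415)² = (2*√(2 - 1 - 1*0) + 415)² = (2*√(2 - 1 + 0) + 415)² = (2*√1 + 415)² = (2*1 + 415)² = (2 + 415)² = 417² = 173889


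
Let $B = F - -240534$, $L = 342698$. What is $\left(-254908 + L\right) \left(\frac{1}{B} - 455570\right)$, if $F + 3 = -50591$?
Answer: $- \frac{759655348749421}{18994} \approx -3.9994 \cdot 10^{10}$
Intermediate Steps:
$F = -50594$ ($F = -3 - 50591 = -50594$)
$B = 189940$ ($B = -50594 - -240534 = -50594 + 240534 = 189940$)
$\left(-254908 + L\right) \left(\frac{1}{B} - 455570\right) = \left(-254908 + 342698\right) \left(\frac{1}{189940} - 455570\right) = 87790 \left(\frac{1}{189940} - 455570\right) = 87790 \left(- \frac{86530965799}{189940}\right) = - \frac{759655348749421}{18994}$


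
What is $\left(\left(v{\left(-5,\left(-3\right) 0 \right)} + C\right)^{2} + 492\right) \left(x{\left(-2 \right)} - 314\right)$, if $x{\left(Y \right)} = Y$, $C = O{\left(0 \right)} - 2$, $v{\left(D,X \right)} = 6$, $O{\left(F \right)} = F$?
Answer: $-160528$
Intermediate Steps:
$C = -2$ ($C = 0 - 2 = -2$)
$\left(\left(v{\left(-5,\left(-3\right) 0 \right)} + C\right)^{2} + 492\right) \left(x{\left(-2 \right)} - 314\right) = \left(\left(6 - 2\right)^{2} + 492\right) \left(-2 - 314\right) = \left(4^{2} + 492\right) \left(-316\right) = \left(16 + 492\right) \left(-316\right) = 508 \left(-316\right) = -160528$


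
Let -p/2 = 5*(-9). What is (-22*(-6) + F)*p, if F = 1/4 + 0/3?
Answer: 23805/2 ≈ 11903.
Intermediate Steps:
F = ¼ (F = 1*(¼) + 0*(⅓) = ¼ + 0 = ¼ ≈ 0.25000)
p = 90 (p = -10*(-9) = -2*(-45) = 90)
(-22*(-6) + F)*p = (-22*(-6) + ¼)*90 = (132 + ¼)*90 = (529/4)*90 = 23805/2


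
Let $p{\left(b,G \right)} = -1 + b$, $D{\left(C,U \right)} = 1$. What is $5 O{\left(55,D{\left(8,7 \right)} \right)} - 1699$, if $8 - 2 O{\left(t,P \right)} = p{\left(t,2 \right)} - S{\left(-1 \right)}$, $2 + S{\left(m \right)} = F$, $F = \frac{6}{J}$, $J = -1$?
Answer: $-1834$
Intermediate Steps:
$F = -6$ ($F = \frac{6}{-1} = 6 \left(-1\right) = -6$)
$S{\left(m \right)} = -8$ ($S{\left(m \right)} = -2 - 6 = -8$)
$O{\left(t,P \right)} = \frac{1}{2} - \frac{t}{2}$ ($O{\left(t,P \right)} = 4 - \frac{\left(-1 + t\right) - -8}{2} = 4 - \frac{\left(-1 + t\right) + 8}{2} = 4 - \frac{7 + t}{2} = 4 - \left(\frac{7}{2} + \frac{t}{2}\right) = \frac{1}{2} - \frac{t}{2}$)
$5 O{\left(55,D{\left(8,7 \right)} \right)} - 1699 = 5 \left(\frac{1}{2} - \frac{55}{2}\right) - 1699 = 5 \left(-27\right) - 1699 = -135 - 1699 = -1834$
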